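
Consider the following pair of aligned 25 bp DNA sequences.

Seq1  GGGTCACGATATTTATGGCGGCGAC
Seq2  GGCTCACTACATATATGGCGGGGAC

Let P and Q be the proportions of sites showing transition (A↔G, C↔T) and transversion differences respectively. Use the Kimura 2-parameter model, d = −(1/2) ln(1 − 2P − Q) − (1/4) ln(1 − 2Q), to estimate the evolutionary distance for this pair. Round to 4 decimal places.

The sequences differ at positions 3 (G/C, transversion), 8 (G/T, transversion), 10 (T/C, transition), 13 (T/A, transversion), 22 (C/G, transversion).
Of the 5 differences, 1 transition and 4 transversions over 25 sites: P = 1/25 = 0.040000, Q = 4/25 = 0.160000.
d = −0.5·ln(0.760000) − 0.25·ln(0.680000) = −0.5·(-0.274437) − 0.25·(-0.385662) = 0.2336.

0.2336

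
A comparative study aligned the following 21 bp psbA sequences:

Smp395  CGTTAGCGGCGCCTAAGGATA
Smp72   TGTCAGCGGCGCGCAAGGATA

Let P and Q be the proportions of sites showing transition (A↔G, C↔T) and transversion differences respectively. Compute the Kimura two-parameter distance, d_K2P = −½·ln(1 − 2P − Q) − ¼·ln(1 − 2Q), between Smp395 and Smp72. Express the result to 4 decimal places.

0.2278

The sequences differ at positions 1 (C/T, transition), 4 (T/C, transition), 13 (C/G, transversion), 14 (T/C, transition).
Of the 4 differences, 3 transitions and 1 transversion over 21 sites: P = 3/21 = 0.142857, Q = 1/21 = 0.047619.
d = −0.5·ln(0.666667) − 0.25·ln(0.904762) = −0.5·(-0.405465) − 0.25·(-0.100083) = 0.2278.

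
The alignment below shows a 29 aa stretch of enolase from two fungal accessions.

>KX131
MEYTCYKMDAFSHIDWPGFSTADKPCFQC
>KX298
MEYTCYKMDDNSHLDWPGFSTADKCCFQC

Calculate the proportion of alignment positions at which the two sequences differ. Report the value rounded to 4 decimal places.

Mismatches occur at site 10 (A↔D), site 11 (F↔N), site 14 (I↔L), site 25 (P↔C).
There are 4 differences over 29 sites, so p = 4/29 = 0.1379.

0.1379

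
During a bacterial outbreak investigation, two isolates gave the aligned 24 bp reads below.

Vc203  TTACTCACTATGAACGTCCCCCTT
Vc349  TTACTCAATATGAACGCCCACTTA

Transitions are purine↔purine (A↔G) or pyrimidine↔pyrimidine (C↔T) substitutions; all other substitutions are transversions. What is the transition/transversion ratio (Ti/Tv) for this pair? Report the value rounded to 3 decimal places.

0.667

Mismatches occur at site 8 (C↔A, transversion), site 17 (T↔C, transition), site 20 (C↔A, transversion), site 22 (C↔T, transition), site 24 (T↔A, transversion).
Of the 5 differences, 2 transitions and 3 transversions, so Ti/Tv = 2/3 = 0.667.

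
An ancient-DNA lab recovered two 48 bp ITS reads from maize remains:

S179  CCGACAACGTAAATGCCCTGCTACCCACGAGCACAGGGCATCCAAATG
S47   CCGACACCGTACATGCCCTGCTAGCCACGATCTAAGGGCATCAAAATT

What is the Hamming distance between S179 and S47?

8

Mismatches occur at site 7 (A→C), site 12 (A→C), site 24 (C→G), site 31 (G→T), site 33 (A→T), site 34 (C→A), site 43 (C→A), site 48 (G→T).
That gives 8 mismatches out of 48 aligned sites, so the Hamming distance is 8.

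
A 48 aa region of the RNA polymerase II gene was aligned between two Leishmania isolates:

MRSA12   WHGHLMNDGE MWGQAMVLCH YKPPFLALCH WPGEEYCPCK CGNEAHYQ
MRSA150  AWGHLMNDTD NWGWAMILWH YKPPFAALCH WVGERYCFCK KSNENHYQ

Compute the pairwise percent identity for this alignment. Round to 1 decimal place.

68.8%

Differing sites — 1:W/A; 2:H/W; 9:G/T; 10:E/D; 11:M/N; 14:Q/W; 17:V/I; 19:C/W; 26:L/A; 32:P/V; 35:E/R; 38:P/F; 41:C/K; 42:G/S; 45:A/N.
33 of the 48 sites match, so the percent identity is 33/48 × 100 = 68.8%.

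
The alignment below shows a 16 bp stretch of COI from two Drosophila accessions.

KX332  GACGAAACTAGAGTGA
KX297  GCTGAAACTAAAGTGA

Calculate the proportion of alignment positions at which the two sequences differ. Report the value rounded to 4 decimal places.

The sequences differ at positions 2 (A/C), 3 (C/T), 11 (G/A).
There are 3 differences over 16 sites, so p = 3/16 = 0.1875.

0.1875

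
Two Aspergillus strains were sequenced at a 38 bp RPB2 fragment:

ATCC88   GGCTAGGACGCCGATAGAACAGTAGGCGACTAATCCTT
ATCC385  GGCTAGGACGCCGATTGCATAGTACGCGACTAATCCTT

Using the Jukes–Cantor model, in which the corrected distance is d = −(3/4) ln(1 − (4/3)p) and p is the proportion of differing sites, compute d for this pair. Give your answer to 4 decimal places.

Mismatches occur at site 16 (A↔T), site 18 (A↔C), site 20 (C↔T), site 25 (G↔C).
p = 4/38 = 0.105263.
d = −0.75 · ln(1 − (4/3)·0.105263) = −0.75 · ln(0.859649) = −0.75 · (-0.151231) = 0.1134.

0.1134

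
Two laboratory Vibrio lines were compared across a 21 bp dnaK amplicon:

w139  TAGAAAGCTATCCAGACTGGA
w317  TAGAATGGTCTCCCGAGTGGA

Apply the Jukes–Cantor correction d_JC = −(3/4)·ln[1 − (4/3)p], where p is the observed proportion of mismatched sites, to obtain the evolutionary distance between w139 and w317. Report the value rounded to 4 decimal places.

0.2865

Mismatches occur at site 6 (A/T), site 8 (C/G), site 10 (A/C), site 14 (A/C), site 17 (C/G).
p = 5/21 = 0.238095.
d = −0.75 · ln(1 − (4/3)·0.238095) = −0.75 · ln(0.682540) = −0.75 · (-0.381934) = 0.2865.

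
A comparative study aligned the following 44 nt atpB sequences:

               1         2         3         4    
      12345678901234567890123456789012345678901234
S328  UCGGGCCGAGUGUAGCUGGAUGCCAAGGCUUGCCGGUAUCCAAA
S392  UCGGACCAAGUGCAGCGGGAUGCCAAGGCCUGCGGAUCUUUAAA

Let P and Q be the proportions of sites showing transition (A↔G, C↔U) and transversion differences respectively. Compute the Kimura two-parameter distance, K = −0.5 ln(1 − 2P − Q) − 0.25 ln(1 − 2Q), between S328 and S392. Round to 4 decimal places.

0.2808

Mismatches occur at site 5 (G/A, transition), site 8 (G/A, transition), site 13 (U/C, transition), site 17 (U/G, transversion), site 30 (U/C, transition), site 34 (C/G, transversion), site 36 (G/A, transition), site 38 (A/C, transversion), site 40 (C/U, transition), site 41 (C/U, transition).
Of the 10 differences, 7 transitions and 3 transversions over 44 sites: P = 7/44 = 0.159091, Q = 3/44 = 0.068182.
d = −0.5·ln(0.613636) − 0.25·ln(0.863636) = −0.5·(-0.488353) − 0.25·(-0.146604) = 0.2808.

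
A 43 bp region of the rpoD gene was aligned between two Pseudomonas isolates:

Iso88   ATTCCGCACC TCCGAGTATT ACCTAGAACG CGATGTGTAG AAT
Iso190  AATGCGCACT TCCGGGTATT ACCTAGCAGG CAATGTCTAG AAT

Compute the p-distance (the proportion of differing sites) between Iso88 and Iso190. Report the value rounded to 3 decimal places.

Mismatches occur at site 2 (T/A), site 4 (C/G), site 10 (C/T), site 15 (A/G), site 27 (A/C), site 29 (C/G), site 32 (G/A), site 37 (G/C).
There are 8 differences over 43 sites, so p = 8/43 = 0.186.

0.186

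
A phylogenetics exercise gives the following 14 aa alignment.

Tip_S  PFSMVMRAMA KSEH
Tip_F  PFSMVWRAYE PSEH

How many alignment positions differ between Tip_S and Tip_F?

Differing sites — 6:M/W; 9:M/Y; 10:A/E; 11:K/P.
That gives 4 mismatches out of 14 aligned sites, so the Hamming distance is 4.

4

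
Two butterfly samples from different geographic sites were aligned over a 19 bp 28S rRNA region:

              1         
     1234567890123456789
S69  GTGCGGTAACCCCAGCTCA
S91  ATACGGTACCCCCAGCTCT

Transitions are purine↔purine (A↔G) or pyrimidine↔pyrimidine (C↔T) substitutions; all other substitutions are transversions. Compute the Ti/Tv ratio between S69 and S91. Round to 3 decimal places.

Differing sites — 1:G/A (Ti); 3:G/A (Ti); 9:A/C (Tv); 19:A/T (Tv).
Of the 4 differences, 2 transitions and 2 transversions, so Ti/Tv = 2/2 = 1.000.

1.000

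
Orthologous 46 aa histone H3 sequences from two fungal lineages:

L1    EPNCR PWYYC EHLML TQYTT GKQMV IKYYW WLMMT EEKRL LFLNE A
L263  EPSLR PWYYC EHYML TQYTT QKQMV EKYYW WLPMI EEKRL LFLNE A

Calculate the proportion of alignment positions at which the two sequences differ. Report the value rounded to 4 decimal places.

0.1522

Differing sites — 3:N/S; 4:C/L; 13:L/Y; 21:G/Q; 26:I/E; 33:M/P; 35:T/I.
There are 7 differences over 46 sites, so p = 7/46 = 0.1522.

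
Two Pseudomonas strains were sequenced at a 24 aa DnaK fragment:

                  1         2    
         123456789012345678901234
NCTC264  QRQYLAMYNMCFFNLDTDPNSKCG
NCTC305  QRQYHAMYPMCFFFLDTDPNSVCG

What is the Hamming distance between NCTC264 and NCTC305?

4

Differing sites — 5:L/H; 9:N/P; 14:N/F; 22:K/V.
That gives 4 mismatches out of 24 aligned sites, so the Hamming distance is 4.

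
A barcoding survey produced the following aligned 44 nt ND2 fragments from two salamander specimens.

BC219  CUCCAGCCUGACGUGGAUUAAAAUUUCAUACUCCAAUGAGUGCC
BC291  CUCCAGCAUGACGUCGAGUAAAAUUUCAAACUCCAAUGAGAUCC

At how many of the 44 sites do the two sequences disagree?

Differing sites — 8:C/A; 15:G/C; 18:U/G; 29:U/A; 41:U/A; 42:G/U.
That gives 6 mismatches out of 44 aligned sites, so the Hamming distance is 6.

6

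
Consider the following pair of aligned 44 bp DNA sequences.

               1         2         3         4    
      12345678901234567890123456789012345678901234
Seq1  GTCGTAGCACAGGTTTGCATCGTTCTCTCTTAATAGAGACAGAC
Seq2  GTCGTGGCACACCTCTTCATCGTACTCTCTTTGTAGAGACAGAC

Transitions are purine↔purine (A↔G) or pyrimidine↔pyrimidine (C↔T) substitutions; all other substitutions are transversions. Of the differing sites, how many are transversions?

Mismatches occur at site 6 (A↔G, transition), site 12 (G↔C, transversion), site 13 (G↔C, transversion), site 15 (T↔C, transition), site 17 (G↔T, transversion), site 24 (T↔A, transversion), site 32 (A↔T, transversion), site 33 (A↔G, transition).
Of the 8 differences, 3 transitions and 5 transversions, so the answer is 5.

5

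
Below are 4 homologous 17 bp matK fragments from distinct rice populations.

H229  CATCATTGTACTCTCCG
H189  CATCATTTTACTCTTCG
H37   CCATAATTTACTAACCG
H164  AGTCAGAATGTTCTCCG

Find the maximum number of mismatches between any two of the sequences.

11

Pairwise Hamming distances:
  H229 vs H189: 2
  H229 vs H37: 7
  H229 vs H164: 7
  H189 vs H37: 7
  H189 vs H164: 8
  H37 vs H164: 11
The largest is 11, between H37 and H164.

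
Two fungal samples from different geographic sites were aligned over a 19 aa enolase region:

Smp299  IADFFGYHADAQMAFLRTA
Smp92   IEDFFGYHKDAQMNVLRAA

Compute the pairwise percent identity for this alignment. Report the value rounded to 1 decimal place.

73.7%

Mismatches occur at site 2 (A/E), site 9 (A/K), site 14 (A/N), site 15 (F/V), site 18 (T/A).
14 of the 19 sites match, so the percent identity is 14/19 × 100 = 73.7%.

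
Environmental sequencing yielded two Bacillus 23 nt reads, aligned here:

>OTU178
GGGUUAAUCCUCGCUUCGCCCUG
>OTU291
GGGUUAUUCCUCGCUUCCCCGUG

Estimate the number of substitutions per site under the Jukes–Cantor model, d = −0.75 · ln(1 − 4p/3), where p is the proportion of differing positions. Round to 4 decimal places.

The sequences differ at positions 7 (A/U), 18 (G/C), 21 (C/G).
p = 3/23 = 0.130435.
d = −0.75 · ln(1 − (4/3)·0.130435) = −0.75 · ln(0.826087) = −0.75 · (-0.191055) = 0.1433.

0.1433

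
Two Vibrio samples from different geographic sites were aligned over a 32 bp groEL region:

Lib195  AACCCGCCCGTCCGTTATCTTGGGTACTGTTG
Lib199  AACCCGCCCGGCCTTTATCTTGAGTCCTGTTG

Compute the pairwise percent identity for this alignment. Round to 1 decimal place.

87.5%

Differing sites — 11:T/G; 14:G/T; 23:G/A; 26:A/C.
28 of the 32 sites match, so the percent identity is 28/32 × 100 = 87.5%.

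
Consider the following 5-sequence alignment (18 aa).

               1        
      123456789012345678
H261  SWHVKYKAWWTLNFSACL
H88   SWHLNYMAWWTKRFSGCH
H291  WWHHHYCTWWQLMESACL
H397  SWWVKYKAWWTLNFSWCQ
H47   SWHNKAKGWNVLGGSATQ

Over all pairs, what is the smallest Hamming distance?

3

Pairwise Hamming distances:
  H261 vs H88: 7
  H261 vs H291: 8
  H261 vs H397: 3
  H261 vs H47: 9
  H88 vs H291: 11
  H88 vs H397: 8
  H88 vs H47: 13
  H291 vs H397: 11
  H291 vs H47: 12
  H397 vs H47: 10
The smallest is 3, between H261 and H397.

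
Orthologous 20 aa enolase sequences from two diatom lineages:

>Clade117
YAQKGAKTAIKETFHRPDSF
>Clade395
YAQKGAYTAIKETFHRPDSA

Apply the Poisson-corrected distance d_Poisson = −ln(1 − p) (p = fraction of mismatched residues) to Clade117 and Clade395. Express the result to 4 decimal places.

Differing sites — 7:K/Y; 20:F/A.
p = 2/20 = 0.100000.
d = −ln(1 − 0.100000) = −ln(0.900000) = 0.1054.

0.1054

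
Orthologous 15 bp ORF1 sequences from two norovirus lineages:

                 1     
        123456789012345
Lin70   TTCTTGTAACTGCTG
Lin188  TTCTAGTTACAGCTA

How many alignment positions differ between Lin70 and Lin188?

Mismatches occur at site 5 (T/A), site 8 (A/T), site 11 (T/A), site 15 (G/A).
That gives 4 mismatches out of 15 aligned sites, so the Hamming distance is 4.

4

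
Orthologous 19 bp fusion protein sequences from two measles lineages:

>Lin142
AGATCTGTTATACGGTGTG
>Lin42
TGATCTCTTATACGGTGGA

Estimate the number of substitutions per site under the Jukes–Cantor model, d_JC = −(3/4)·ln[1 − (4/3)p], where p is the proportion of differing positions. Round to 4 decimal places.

0.2471

Differing sites — 1:A/T; 7:G/C; 18:T/G; 19:G/A.
p = 4/19 = 0.210526.
d = −0.75 · ln(1 − (4/3)·0.210526) = −0.75 · ln(0.719299) = −0.75 · (-0.329478) = 0.2471.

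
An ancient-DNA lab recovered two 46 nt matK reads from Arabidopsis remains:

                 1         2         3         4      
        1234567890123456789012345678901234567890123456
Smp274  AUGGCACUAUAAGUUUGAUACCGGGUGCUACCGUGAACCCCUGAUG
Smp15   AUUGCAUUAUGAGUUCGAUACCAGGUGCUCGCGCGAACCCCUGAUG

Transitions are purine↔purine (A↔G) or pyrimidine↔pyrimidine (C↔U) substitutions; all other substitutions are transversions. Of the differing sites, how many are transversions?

Differing sites — 3:G/U (Tv); 7:C/U (Ti); 11:A/G (Ti); 16:U/C (Ti); 23:G/A (Ti); 30:A/C (Tv); 31:C/G (Tv); 34:U/C (Ti).
Of the 8 differences, 5 transitions and 3 transversions, so the answer is 3.

3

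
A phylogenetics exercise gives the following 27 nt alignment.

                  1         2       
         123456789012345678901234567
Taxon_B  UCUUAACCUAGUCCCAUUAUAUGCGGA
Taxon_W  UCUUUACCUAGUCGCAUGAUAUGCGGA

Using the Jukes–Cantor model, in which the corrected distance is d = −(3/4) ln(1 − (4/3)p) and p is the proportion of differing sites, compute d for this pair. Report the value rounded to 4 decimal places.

0.1203

Mismatches occur at site 5 (A→U), site 14 (C→G), site 18 (U→G).
p = 3/27 = 0.111111.
d = −0.75 · ln(1 − (4/3)·0.111111) = −0.75 · ln(0.851852) = −0.75 · (-0.160342) = 0.1203.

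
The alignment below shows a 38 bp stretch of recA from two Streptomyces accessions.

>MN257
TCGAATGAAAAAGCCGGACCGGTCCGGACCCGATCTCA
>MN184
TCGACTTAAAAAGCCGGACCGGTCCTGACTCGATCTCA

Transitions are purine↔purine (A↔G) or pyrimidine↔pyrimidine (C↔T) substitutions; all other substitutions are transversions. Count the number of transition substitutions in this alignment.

Mismatches occur at site 5 (A→C, transversion), site 7 (G→T, transversion), site 26 (G→T, transversion), site 30 (C→T, transition).
Of the 4 differences, 1 transition and 3 transversions, so the answer is 1.

1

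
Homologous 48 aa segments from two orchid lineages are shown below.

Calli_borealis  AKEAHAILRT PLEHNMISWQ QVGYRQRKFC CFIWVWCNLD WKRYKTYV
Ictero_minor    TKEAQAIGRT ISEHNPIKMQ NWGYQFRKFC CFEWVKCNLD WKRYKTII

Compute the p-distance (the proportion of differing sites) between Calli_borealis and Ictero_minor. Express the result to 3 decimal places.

0.333

Differing sites — 1:A/T; 5:H/Q; 8:L/G; 11:P/I; 12:L/S; 16:M/P; 18:S/K; 19:W/M; 21:Q/N; 22:V/W; 25:R/Q; 26:Q/F; 33:I/E; 36:W/K; 47:Y/I; 48:V/I.
There are 16 differences over 48 sites, so p = 16/48 = 0.333.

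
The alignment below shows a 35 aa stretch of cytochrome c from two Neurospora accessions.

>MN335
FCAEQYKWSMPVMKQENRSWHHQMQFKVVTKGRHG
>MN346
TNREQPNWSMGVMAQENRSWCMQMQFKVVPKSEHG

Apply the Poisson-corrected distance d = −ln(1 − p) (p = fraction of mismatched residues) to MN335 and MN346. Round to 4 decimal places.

The sequences differ at positions 1 (F/T), 2 (C/N), 3 (A/R), 6 (Y/P), 7 (K/N), 11 (P/G), 14 (K/A), 21 (H/C), 22 (H/M), 30 (T/P), 32 (G/S), 33 (R/E).
p = 12/35 = 0.342857.
d = −ln(1 − 0.342857) = −ln(0.657143) = 0.4199.

0.4199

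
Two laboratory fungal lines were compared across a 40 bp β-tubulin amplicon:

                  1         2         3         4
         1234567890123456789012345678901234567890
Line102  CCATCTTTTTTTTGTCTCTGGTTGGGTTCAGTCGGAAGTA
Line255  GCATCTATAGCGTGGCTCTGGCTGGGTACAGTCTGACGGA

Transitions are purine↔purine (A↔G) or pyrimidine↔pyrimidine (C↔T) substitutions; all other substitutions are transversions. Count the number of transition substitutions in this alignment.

Mismatches occur at site 1 (C↔G, transversion), site 7 (T↔A, transversion), site 9 (T↔A, transversion), site 10 (T↔G, transversion), site 11 (T↔C, transition), site 12 (T↔G, transversion), site 15 (T↔G, transversion), site 22 (T↔C, transition), site 28 (T↔A, transversion), site 34 (G↔T, transversion), site 37 (A↔C, transversion), site 39 (T↔G, transversion).
Of the 12 differences, 2 transitions and 10 transversions, so the answer is 2.

2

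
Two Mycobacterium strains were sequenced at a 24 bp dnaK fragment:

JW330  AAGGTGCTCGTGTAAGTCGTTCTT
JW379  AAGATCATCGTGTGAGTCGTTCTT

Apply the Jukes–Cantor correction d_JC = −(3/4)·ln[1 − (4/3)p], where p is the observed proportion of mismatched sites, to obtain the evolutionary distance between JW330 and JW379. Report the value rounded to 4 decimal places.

Mismatches occur at site 4 (G↔A), site 6 (G↔C), site 7 (C↔A), site 14 (A↔G).
p = 4/24 = 0.166667.
d = −0.75 · ln(1 − (4/3)·0.166667) = −0.75 · ln(0.777777) = −0.75 · (-0.251315) = 0.1885.

0.1885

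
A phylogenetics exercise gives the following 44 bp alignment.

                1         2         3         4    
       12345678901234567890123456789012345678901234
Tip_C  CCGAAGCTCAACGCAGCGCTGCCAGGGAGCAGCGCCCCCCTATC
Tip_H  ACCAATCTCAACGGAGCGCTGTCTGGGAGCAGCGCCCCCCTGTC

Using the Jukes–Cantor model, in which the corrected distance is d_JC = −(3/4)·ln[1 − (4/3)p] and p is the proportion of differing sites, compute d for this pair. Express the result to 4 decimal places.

0.1788

Differing sites — 1:C/A; 3:G/C; 6:G/T; 14:C/G; 22:C/T; 24:A/T; 42:A/G.
p = 7/44 = 0.159091.
d = −0.75 · ln(1 − (4/3)·0.159091) = −0.75 · ln(0.787879) = −0.75 · (-0.238411) = 0.1788.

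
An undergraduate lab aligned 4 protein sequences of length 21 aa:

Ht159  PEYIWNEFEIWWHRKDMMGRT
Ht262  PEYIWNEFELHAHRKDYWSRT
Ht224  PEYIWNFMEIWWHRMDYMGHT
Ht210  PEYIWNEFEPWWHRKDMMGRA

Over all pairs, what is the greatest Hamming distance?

9

Pairwise Hamming distances:
  Ht159 vs Ht262: 6
  Ht159 vs Ht224: 5
  Ht159 vs Ht210: 2
  Ht262 vs Ht224: 9
  Ht262 vs Ht210: 7
  Ht224 vs Ht210: 7
The largest is 9, between Ht262 and Ht224.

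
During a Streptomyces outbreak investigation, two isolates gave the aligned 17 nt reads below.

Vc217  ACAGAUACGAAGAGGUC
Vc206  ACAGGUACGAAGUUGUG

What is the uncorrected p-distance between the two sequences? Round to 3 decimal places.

Differing sites — 5:A/G; 13:A/U; 14:G/U; 17:C/G.
There are 4 differences over 17 sites, so p = 4/17 = 0.235.

0.235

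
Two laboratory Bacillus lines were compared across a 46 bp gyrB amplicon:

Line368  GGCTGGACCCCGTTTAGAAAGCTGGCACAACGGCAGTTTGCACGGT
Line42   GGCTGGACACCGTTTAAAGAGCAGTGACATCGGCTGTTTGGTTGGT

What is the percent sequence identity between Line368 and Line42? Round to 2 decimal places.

76.09%

The sequences differ at positions 9 (C/A), 17 (G/A), 19 (A/G), 23 (T/A), 25 (G/T), 26 (C/G), 30 (A/T), 35 (A/T), 41 (C/G), 42 (A/T), 43 (C/T).
35 of the 46 sites match, so the percent identity is 35/46 × 100 = 76.09%.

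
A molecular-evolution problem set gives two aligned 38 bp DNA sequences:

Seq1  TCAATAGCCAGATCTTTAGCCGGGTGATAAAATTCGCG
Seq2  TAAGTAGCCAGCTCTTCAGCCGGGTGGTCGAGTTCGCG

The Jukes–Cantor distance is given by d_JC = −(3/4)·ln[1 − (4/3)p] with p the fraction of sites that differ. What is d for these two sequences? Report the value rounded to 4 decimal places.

0.2471

The sequences differ at positions 2 (C/A), 4 (A/G), 12 (A/C), 17 (T/C), 27 (A/G), 29 (A/C), 30 (A/G), 32 (A/G).
p = 8/38 = 0.210526.
d = −0.75 · ln(1 − (4/3)·0.210526) = −0.75 · ln(0.719299) = −0.75 · (-0.329478) = 0.2471.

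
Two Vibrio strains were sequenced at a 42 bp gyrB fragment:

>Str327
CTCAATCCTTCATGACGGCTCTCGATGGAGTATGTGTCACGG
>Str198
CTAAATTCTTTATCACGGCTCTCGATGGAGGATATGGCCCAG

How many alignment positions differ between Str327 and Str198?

The sequences differ at positions 3 (C/A), 7 (C/T), 11 (C/T), 14 (G/C), 31 (T/G), 34 (G/A), 37 (T/G), 39 (A/C), 41 (G/A).
That gives 9 mismatches out of 42 aligned sites, so the Hamming distance is 9.

9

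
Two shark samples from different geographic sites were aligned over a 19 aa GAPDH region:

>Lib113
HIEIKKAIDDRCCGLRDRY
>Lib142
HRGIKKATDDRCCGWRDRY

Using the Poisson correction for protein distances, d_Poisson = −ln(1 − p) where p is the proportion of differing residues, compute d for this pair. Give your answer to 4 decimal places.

Mismatches occur at site 2 (I/R), site 3 (E/G), site 8 (I/T), site 15 (L/W).
p = 4/19 = 0.210526.
d = −ln(1 − 0.210526) = −ln(0.789474) = 0.2364.

0.2364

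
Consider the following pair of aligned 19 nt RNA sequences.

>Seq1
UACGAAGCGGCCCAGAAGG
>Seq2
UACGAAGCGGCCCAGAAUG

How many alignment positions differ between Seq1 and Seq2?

A single mismatch occurs at site 18 (G↔U).
That gives 1 mismatch out of 19 aligned sites, so the Hamming distance is 1.

1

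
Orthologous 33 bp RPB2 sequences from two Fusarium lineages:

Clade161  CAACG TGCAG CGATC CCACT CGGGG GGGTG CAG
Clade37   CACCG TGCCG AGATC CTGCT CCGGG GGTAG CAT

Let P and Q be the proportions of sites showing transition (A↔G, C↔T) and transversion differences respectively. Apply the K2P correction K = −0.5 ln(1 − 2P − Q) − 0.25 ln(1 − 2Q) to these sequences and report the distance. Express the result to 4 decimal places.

The sequences differ at positions 3 (A/C, transversion), 9 (A/C, transversion), 11 (C/A, transversion), 17 (C/T, transition), 18 (A/G, transition), 22 (G/C, transversion), 28 (G/T, transversion), 29 (T/A, transversion), 33 (G/T, transversion).
Of the 9 differences, 2 transitions and 7 transversions over 33 sites: P = 2/33 = 0.060606, Q = 7/33 = 0.212121.
d = −0.5·ln(0.666667) − 0.25·ln(0.575758) = −0.5·(-0.405465) − 0.25·(-0.552068) = 0.3407.

0.3407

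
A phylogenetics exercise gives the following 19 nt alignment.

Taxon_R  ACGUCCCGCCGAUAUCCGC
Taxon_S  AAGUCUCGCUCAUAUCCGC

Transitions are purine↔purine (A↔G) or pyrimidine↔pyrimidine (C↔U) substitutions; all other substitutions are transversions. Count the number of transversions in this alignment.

Differing sites — 2:C/A (Tv); 6:C/U (Ti); 10:C/U (Ti); 11:G/C (Tv).
Of the 4 differences, 2 transitions and 2 transversions, so the answer is 2.

2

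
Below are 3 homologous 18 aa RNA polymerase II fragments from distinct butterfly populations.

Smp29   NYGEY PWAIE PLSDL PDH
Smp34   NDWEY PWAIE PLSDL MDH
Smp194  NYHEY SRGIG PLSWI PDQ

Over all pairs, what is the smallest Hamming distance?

3

Pairwise Hamming distances:
  Smp29 vs Smp34: 3
  Smp29 vs Smp194: 8
  Smp34 vs Smp194: 10
The smallest is 3, between Smp29 and Smp34.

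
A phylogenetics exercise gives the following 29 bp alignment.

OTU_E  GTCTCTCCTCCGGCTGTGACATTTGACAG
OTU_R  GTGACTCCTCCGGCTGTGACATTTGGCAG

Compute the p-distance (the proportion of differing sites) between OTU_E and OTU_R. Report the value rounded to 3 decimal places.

0.103

Differing sites — 3:C/G; 4:T/A; 26:A/G.
There are 3 differences over 29 sites, so p = 3/29 = 0.103.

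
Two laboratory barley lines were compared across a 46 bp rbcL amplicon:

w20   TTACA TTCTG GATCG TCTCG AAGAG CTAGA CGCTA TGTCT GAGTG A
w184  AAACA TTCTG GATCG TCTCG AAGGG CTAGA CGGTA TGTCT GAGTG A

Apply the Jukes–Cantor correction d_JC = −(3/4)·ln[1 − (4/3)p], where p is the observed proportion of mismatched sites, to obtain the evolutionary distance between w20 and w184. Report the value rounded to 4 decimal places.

0.0924

Differing sites — 1:T/A; 2:T/A; 24:A/G; 33:C/G.
p = 4/46 = 0.086957.
d = −0.75 · ln(1 − (4/3)·0.086957) = −0.75 · ln(0.884057) = −0.75 · (-0.123234) = 0.0924.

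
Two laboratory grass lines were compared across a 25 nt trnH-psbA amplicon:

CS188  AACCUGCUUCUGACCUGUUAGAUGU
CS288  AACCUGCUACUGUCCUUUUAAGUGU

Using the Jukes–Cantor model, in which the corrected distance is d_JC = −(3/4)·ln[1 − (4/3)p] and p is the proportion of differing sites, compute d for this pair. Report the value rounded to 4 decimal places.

The sequences differ at positions 9 (U/A), 13 (A/U), 17 (G/U), 21 (G/A), 22 (A/G).
p = 5/25 = 0.200000.
d = −0.75 · ln(1 − (4/3)·0.200000) = −0.75 · ln(0.733333) = −0.75 · (-0.310155) = 0.2326.

0.2326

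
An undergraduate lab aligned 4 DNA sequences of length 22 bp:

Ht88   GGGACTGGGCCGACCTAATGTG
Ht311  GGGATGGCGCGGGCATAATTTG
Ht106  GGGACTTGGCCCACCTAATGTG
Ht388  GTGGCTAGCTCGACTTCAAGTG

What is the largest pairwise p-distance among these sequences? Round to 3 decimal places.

Pairwise Hamming distances:
  Ht88 vs Ht311: 7
  Ht88 vs Ht106: 2
  Ht88 vs Ht388: 8
  Ht311 vs Ht106: 9
  Ht311 vs Ht388: 14
  Ht106 vs Ht388: 9
The largest is 14 mismatches, between Ht311 and Ht388; p = 14/22 = 0.636.

0.636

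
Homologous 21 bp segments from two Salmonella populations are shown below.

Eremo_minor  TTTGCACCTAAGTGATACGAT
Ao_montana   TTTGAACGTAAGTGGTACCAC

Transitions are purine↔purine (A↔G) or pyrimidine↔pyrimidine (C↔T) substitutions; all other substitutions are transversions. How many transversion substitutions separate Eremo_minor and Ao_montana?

Mismatches occur at site 5 (C/A, transversion), site 8 (C/G, transversion), site 15 (A/G, transition), site 19 (G/C, transversion), site 21 (T/C, transition).
Of the 5 differences, 2 transitions and 3 transversions, so the answer is 3.

3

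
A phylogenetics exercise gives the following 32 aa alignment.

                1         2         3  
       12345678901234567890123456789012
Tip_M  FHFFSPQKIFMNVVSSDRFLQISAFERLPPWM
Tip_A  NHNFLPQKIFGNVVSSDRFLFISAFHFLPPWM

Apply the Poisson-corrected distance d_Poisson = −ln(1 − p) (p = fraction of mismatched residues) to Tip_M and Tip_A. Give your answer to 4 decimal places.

The sequences differ at positions 1 (F/N), 3 (F/N), 5 (S/L), 11 (M/G), 21 (Q/F), 26 (E/H), 27 (R/F).
p = 7/32 = 0.218750.
d = −ln(1 − 0.218750) = −ln(0.781250) = 0.2469.

0.2469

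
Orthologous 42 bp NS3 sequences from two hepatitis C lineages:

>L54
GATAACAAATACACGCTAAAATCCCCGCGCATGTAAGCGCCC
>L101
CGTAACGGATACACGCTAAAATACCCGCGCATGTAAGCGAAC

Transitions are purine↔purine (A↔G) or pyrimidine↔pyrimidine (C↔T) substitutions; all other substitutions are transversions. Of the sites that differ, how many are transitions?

Mismatches occur at site 1 (G→C, transversion), site 2 (A→G, transition), site 7 (A→G, transition), site 8 (A→G, transition), site 23 (C→A, transversion), site 40 (C→A, transversion), site 41 (C→A, transversion).
Of the 7 differences, 3 transitions and 4 transversions, so the answer is 3.

3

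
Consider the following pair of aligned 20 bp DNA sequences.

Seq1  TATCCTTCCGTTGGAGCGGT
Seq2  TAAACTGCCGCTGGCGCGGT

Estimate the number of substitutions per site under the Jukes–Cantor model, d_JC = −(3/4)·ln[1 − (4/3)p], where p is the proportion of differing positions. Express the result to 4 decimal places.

The sequences differ at positions 3 (T/A), 4 (C/A), 7 (T/G), 11 (T/C), 15 (A/C).
p = 5/20 = 0.250000.
d = −0.75 · ln(1 − (4/3)·0.250000) = −0.75 · ln(0.666667) = −0.75 · (-0.405465) = 0.3041.

0.3041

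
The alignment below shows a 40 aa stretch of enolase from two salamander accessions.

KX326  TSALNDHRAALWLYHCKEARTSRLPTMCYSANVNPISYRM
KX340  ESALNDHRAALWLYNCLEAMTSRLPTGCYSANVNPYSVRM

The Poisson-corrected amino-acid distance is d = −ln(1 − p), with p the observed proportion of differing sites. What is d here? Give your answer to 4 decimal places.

Differing sites — 1:T/E; 15:H/N; 17:K/L; 20:R/M; 27:M/G; 36:I/Y; 38:Y/V.
p = 7/40 = 0.175000.
d = −ln(1 − 0.175000) = −ln(0.825000) = 0.1924.

0.1924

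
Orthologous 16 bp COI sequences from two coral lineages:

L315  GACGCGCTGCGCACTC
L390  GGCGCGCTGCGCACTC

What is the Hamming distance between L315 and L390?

1

A single mismatch occurs at site 2 (A↔G).
That gives 1 mismatch out of 16 aligned sites, so the Hamming distance is 1.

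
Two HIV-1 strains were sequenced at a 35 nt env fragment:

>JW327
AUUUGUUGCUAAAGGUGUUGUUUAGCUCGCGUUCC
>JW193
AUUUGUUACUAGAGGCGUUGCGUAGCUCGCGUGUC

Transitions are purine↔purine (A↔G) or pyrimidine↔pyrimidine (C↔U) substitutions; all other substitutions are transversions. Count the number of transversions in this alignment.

Differing sites — 8:G/A (Ti); 12:A/G (Ti); 16:U/C (Ti); 21:U/C (Ti); 22:U/G (Tv); 33:U/G (Tv); 34:C/U (Ti).
Of the 7 differences, 5 transitions and 2 transversions, so the answer is 2.

2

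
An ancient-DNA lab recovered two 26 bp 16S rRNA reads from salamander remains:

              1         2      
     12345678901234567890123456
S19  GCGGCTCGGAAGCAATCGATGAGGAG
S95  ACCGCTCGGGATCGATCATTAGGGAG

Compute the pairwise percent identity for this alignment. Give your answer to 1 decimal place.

The sequences differ at positions 1 (G/A), 3 (G/C), 10 (A/G), 12 (G/T), 14 (A/G), 18 (G/A), 19 (A/T), 21 (G/A), 22 (A/G).
17 of the 26 sites match, so the percent identity is 17/26 × 100 = 65.4%.

65.4%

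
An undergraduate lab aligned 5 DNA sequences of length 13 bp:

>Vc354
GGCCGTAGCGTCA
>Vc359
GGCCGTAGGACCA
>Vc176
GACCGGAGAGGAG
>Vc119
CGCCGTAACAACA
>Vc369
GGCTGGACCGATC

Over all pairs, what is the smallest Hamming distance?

Pairwise Hamming distances:
  Vc354 vs Vc359: 3
  Vc354 vs Vc176: 6
  Vc354 vs Vc119: 4
  Vc354 vs Vc369: 6
  Vc359 vs Vc176: 7
  Vc359 vs Vc119: 4
  Vc359 vs Vc369: 8
  Vc176 vs Vc119: 9
  Vc176 vs Vc369: 7
  Vc119 vs Vc369: 7
The smallest is 3, between Vc354 and Vc359.

3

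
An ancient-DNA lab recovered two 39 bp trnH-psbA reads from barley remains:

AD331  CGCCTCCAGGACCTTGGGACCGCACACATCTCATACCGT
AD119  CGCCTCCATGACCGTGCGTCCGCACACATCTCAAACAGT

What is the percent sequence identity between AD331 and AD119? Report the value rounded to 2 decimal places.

Mismatches occur at site 9 (G→T), site 14 (T→G), site 17 (G→C), site 19 (A→T), site 34 (T→A), site 37 (C→A).
33 of the 39 sites match, so the percent identity is 33/39 × 100 = 84.62%.

84.62%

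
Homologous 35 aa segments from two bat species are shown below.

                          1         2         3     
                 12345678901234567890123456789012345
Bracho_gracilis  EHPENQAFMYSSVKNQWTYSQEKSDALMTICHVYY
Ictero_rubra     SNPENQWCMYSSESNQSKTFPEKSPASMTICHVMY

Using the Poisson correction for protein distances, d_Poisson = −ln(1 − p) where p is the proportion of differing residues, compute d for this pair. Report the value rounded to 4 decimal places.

Mismatches occur at site 1 (E↔S), site 2 (H↔N), site 7 (A↔W), site 8 (F↔C), site 13 (V↔E), site 14 (K↔S), site 17 (W↔S), site 18 (T↔K), site 19 (Y↔T), site 20 (S↔F), site 21 (Q↔P), site 25 (D↔P), site 27 (L↔S), site 34 (Y↔M).
p = 14/35 = 0.400000.
d = −ln(1 − 0.400000) = −ln(0.600000) = 0.5108.

0.5108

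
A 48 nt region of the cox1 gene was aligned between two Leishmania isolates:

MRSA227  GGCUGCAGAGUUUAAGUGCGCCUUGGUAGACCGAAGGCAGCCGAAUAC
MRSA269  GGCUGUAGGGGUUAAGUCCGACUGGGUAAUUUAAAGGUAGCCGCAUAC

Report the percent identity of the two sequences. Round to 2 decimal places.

Differing sites — 6:C/U; 9:A/G; 11:U/G; 18:G/C; 21:C/A; 24:U/G; 29:G/A; 30:A/U; 31:C/U; 32:C/U; 33:G/A; 38:C/U; 44:A/C.
35 of the 48 sites match, so the percent identity is 35/48 × 100 = 72.92%.

72.92%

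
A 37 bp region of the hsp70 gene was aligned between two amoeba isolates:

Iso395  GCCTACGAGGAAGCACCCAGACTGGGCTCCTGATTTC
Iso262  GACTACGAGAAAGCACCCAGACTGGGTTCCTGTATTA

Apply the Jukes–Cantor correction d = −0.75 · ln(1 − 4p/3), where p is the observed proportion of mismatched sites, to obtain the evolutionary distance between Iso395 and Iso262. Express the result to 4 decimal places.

0.1827

The sequences differ at positions 2 (C/A), 10 (G/A), 27 (C/T), 33 (A/T), 34 (T/A), 37 (C/A).
p = 6/37 = 0.162162.
d = −0.75 · ln(1 − (4/3)·0.162162) = −0.75 · ln(0.783784) = −0.75 · (-0.243622) = 0.1827.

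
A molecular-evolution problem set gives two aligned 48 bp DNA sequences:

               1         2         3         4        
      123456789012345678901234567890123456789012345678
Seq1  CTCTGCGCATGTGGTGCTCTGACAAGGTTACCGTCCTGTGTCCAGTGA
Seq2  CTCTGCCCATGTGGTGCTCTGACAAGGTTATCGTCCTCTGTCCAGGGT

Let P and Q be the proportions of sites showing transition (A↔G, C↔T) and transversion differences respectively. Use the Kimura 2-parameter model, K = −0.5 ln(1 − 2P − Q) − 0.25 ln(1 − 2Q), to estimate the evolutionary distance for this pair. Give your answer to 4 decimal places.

0.1123

Mismatches occur at site 7 (G/C, transversion), site 31 (C/T, transition), site 38 (G/C, transversion), site 46 (T/G, transversion), site 48 (A/T, transversion).
Of the 5 differences, 1 transition and 4 transversions over 48 sites: P = 1/48 = 0.020833, Q = 4/48 = 0.083333.
d = −0.5·ln(0.875001) − 0.25·ln(0.833334) = −0.5·(-0.133530) − 0.25·(-0.182321) = 0.1123.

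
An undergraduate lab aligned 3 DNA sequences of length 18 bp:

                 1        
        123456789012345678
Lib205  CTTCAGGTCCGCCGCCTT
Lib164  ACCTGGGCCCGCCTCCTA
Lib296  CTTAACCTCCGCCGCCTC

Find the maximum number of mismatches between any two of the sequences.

10

Pairwise Hamming distances:
  Lib205 vs Lib164: 8
  Lib205 vs Lib296: 4
  Lib164 vs Lib296: 10
The largest is 10, between Lib164 and Lib296.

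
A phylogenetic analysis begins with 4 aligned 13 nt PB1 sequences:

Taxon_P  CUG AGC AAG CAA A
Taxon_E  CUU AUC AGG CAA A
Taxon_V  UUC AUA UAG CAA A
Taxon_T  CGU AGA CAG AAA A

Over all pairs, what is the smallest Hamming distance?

Pairwise Hamming distances:
  Taxon_P vs Taxon_E: 3
  Taxon_P vs Taxon_V: 5
  Taxon_P vs Taxon_T: 5
  Taxon_E vs Taxon_V: 5
  Taxon_E vs Taxon_T: 6
  Taxon_V vs Taxon_T: 6
The smallest is 3, between Taxon_P and Taxon_E.

3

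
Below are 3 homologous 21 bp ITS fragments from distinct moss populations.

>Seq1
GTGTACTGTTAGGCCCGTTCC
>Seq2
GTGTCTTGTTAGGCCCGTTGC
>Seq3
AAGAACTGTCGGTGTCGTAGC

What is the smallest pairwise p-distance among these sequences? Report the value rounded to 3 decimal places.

0.143

Pairwise Hamming distances:
  Seq1 vs Seq2: 3
  Seq1 vs Seq3: 10
  Seq2 vs Seq3: 11
The smallest is 3 mismatches, between Seq1 and Seq2; p = 3/21 = 0.143.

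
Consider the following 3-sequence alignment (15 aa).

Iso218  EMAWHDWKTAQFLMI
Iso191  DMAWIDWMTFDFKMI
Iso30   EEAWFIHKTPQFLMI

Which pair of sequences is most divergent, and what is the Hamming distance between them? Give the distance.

Pairwise Hamming distances:
  Iso218 vs Iso191: 6
  Iso218 vs Iso30: 5
  Iso191 vs Iso30: 9
The largest is 9, between Iso191 and Iso30.

9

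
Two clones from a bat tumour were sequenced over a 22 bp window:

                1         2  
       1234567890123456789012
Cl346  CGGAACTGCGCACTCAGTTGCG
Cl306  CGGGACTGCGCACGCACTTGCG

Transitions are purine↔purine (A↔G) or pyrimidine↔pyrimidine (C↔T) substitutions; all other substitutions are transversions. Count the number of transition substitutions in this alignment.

The sequences differ at positions 4 (A/G, transition), 14 (T/G, transversion), 17 (G/C, transversion).
Of the 3 differences, 1 transition and 2 transversions, so the answer is 1.

1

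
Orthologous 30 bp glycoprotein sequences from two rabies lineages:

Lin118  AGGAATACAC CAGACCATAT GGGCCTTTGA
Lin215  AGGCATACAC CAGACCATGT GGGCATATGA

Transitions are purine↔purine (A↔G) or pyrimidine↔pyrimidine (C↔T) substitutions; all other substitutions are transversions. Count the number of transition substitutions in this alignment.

1

Mismatches occur at site 4 (A/C, transversion), site 19 (A/G, transition), site 25 (C/A, transversion), site 27 (T/A, transversion).
Of the 4 differences, 1 transition and 3 transversions, so the answer is 1.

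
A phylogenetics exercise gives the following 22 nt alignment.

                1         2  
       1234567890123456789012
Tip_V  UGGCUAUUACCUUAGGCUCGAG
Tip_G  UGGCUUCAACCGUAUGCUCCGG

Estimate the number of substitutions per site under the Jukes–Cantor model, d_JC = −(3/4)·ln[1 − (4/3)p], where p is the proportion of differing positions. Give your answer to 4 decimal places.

0.4141

The sequences differ at positions 6 (A/U), 7 (U/C), 8 (U/A), 12 (U/G), 15 (G/U), 20 (G/C), 21 (A/G).
p = 7/22 = 0.318182.
d = −0.75 · ln(1 − (4/3)·0.318182) = −0.75 · ln(0.575757) = −0.75 · (-0.552070) = 0.4141.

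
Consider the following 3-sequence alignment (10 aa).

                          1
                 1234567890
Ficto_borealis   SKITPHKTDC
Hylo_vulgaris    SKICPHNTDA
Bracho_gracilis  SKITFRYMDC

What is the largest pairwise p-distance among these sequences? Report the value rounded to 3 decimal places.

0.600

Pairwise Hamming distances:
  Ficto_borealis vs Hylo_vulgaris: 3
  Ficto_borealis vs Bracho_gracilis: 4
  Hylo_vulgaris vs Bracho_gracilis: 6
The largest is 6 mismatches, between Hylo_vulgaris and Bracho_gracilis; p = 6/10 = 0.600.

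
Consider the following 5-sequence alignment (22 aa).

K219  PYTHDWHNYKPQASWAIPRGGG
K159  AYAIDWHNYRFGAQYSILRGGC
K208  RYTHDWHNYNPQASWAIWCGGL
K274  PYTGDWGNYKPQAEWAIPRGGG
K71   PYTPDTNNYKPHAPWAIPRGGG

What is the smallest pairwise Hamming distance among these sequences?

Pairwise Hamming distances:
  K219 vs K159: 11
  K219 vs K208: 5
  K219 vs K274: 3
  K219 vs K71: 5
  K159 vs K208: 12
  K159 vs K274: 12
  K159 vs K71: 13
  K208 vs K274: 8
  K208 vs K71: 10
  K274 vs K71: 5
The smallest is 3, between K219 and K274.

3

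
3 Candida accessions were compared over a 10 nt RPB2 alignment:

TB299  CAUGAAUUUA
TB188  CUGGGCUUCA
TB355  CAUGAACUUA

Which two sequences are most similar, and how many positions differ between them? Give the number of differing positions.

Pairwise Hamming distances:
  TB299 vs TB188: 5
  TB299 vs TB355: 1
  TB188 vs TB355: 6
The smallest is 1, between TB299 and TB355.

1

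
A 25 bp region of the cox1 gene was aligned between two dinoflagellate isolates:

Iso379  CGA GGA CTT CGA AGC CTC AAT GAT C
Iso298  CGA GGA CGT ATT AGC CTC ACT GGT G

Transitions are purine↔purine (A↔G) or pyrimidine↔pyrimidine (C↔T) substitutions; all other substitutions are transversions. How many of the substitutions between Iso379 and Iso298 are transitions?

The sequences differ at positions 8 (T/G, transversion), 10 (C/A, transversion), 11 (G/T, transversion), 12 (A/T, transversion), 20 (A/C, transversion), 23 (A/G, transition), 25 (C/G, transversion).
Of the 7 differences, 1 transition and 6 transversions, so the answer is 1.

1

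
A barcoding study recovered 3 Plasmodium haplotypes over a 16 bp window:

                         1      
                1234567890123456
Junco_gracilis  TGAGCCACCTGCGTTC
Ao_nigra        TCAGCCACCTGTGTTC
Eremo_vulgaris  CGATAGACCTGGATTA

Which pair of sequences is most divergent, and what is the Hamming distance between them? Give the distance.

Pairwise Hamming distances:
  Junco_gracilis vs Ao_nigra: 2
  Junco_gracilis vs Eremo_vulgaris: 7
  Ao_nigra vs Eremo_vulgaris: 8
The largest is 8, between Ao_nigra and Eremo_vulgaris.

8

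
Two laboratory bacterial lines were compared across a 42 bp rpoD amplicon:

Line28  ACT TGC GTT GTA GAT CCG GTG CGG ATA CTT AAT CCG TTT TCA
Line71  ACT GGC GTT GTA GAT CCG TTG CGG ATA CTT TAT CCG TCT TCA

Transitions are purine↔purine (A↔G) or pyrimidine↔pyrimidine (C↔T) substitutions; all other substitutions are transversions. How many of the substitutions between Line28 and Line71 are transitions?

Mismatches occur at site 4 (T→G, transversion), site 19 (G→T, transversion), site 31 (A→T, transversion), site 38 (T→C, transition).
Of the 4 differences, 1 transition and 3 transversions, so the answer is 1.

1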